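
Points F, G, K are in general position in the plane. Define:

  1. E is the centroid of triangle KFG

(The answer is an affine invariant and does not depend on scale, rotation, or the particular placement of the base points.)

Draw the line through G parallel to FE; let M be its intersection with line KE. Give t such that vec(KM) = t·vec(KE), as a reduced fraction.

Work in coordinates with F = (0, 0), G = (1, 0), K = (0, 1).
1. E is the centroid of triangle KFG ⇒ E = (1/3, 1/3)
through G parallel to FE: direction (1/3, 1/3); meets KE at M = (2/3, -1/3)
M = K + t·(E−K) with t = 2

t = 2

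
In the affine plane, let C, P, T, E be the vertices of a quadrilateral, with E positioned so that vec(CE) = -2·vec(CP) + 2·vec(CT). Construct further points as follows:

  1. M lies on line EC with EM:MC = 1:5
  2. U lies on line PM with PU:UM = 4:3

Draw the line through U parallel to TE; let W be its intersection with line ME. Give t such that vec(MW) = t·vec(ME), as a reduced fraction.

t = -6/7

Work in coordinates with C = (0, 0), P = (1, 0), T = (0, 1), E = (-2, 2).
1. M lies on line EC with EM:MC = 1:5 ⇒ M = (-5/3, 5/3)
2. U lies on line PM with PU:UM = 4:3 ⇒ U = (-11/21, 20/21)
through U parallel to TE: direction (-2, 1); meets ME at W = (-29/21, 29/21)
W = M + t·(E−M) with t = -6/7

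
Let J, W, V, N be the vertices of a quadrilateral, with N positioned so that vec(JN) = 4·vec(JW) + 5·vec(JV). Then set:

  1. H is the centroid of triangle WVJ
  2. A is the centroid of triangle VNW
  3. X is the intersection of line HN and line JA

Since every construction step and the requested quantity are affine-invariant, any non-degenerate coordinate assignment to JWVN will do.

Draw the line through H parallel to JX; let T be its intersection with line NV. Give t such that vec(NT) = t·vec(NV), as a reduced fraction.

t = -1/3

Assign J = (0, 0), W = (1, 0), V = (0, 1), N = (4, 5) — the answer is frame-independent, so this choice is without loss of generality.
1. H is the centroid of triangle WVJ ⇒ H = (1/3, 1/3)
2. A is the centroid of triangle VNW ⇒ A = (5/3, 2)
3. X is the intersection of line HN and line JA ⇒ X = (5/4, 3/2)
through H parallel to JX: direction (5/4, 3/2); meets NV at T = (16/3, 19/3)
T = N + t·(V−N) with t = -1/3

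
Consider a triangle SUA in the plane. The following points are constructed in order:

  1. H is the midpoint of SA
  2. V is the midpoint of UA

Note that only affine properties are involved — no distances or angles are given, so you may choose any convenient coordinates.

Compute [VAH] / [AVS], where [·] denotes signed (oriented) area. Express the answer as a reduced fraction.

[VAH]:[AVS] = -1/2

Set S = (0, 0), U = (1, 0), A = (0, 1); any affine frame gives the same invariant.
1. H is the midpoint of SA ⇒ H = (0, 1/2)
2. V is the midpoint of UA ⇒ V = (1/2, 1/2)
2·[VAH] = 1/4, 2·[AVS] = -1/2
[VAH]:[AVS] = 1/4:-1/2 = -1/2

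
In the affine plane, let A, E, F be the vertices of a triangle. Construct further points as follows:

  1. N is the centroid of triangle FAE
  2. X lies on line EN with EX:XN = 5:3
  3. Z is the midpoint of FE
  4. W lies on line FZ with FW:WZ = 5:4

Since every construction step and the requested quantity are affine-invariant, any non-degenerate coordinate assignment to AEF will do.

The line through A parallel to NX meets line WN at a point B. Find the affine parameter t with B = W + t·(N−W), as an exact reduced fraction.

Choose coordinates A = (0, 0), E = (1, 0), F = (0, 1).
1. N is the centroid of triangle FAE ⇒ N = (1/3, 1/3)
2. X lies on line EN with EX:XN = 5:3 ⇒ X = (7/12, 5/24)
3. Z is the midpoint of FE ⇒ Z = (1/2, 1/2)
4. W lies on line FZ with FW:WZ = 5:4 ⇒ W = (5/18, 13/18)
through A parallel to NX: direction (1/4, -1/8); meets WN at B = (16/39, -8/39)
B = W + t·(N−W) with t = 31/13

t = 31/13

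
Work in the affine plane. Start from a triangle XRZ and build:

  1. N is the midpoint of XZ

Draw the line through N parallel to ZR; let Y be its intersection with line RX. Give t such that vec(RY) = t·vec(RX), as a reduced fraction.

Assign X = (0, 0), R = (1, 0), Z = (0, 1) — the answer is frame-independent, so this choice is without loss of generality.
1. N is the midpoint of XZ ⇒ N = (0, 1/2)
through N parallel to ZR: direction (1, -1); meets RX at Y = (1/2, 0)
Y = R + t·(X−R) with t = 1/2

t = 1/2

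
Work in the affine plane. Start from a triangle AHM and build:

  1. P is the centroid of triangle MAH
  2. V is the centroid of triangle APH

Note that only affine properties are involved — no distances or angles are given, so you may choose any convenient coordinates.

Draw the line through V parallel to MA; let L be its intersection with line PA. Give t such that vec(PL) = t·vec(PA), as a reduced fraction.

t = -1/3

Work in coordinates with A = (0, 0), H = (1, 0), M = (0, 1).
1. P is the centroid of triangle MAH ⇒ P = (1/3, 1/3)
2. V is the centroid of triangle APH ⇒ V = (4/9, 1/9)
through V parallel to MA: direction (0, -1); meets PA at L = (4/9, 4/9)
L = P + t·(A−P) with t = -1/3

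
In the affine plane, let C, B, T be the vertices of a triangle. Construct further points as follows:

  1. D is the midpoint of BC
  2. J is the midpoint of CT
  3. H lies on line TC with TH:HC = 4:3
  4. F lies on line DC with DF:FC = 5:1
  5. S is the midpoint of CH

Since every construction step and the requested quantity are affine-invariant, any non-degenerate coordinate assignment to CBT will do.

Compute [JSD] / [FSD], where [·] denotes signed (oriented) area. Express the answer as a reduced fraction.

Assign C = (0, 0), B = (1, 0), T = (0, 1) — the answer is frame-independent, so this choice is without loss of generality.
1. D is the midpoint of BC ⇒ D = (1/2, 0)
2. J is the midpoint of CT ⇒ J = (0, 1/2)
3. H lies on line TC with TH:HC = 4:3 ⇒ H = (0, 3/7)
4. F lies on line DC with DF:FC = 5:1 ⇒ F = (1/12, 0)
5. S is the midpoint of CH ⇒ S = (0, 3/14)
2·[JSD] = 1/7, 2·[FSD] = -5/56
[JSD]:[FSD] = 1/7:-5/56 = -8/5

[JSD]:[FSD] = -8/5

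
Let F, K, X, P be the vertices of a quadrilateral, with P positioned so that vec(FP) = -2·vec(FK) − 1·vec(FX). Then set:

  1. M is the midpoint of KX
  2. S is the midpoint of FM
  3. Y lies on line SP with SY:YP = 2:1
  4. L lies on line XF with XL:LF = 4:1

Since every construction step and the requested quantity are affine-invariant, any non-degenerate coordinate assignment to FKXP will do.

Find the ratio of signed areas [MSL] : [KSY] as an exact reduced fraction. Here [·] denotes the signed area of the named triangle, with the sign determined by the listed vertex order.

Work in coordinates with F = (0, 0), K = (1, 0), X = (0, 1), P = (-2, -1).
1. M is the midpoint of KX ⇒ M = (1/2, 1/2)
2. S is the midpoint of FM ⇒ S = (1/4, 1/4)
3. Y lies on line SP with SY:YP = 2:1 ⇒ Y = (-5/4, -7/12)
4. L lies on line XF with XL:LF = 4:1 ⇒ L = (0, 1/5)
2·[MSL] = -1/20, 2·[KSY] = 1
[MSL]:[KSY] = -1/20:1 = -1/20

[MSL]:[KSY] = -1/20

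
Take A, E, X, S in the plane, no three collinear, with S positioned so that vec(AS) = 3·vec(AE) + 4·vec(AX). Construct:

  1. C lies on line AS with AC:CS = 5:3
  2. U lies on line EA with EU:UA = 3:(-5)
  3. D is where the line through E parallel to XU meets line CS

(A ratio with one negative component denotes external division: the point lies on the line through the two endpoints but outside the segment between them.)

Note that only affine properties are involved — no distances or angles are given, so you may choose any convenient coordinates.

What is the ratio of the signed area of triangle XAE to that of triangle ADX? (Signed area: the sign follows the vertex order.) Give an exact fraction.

Set A = (0, 0), E = (1, 0), X = (0, 1), S = (3, 4); any affine frame gives the same invariant.
1. C lies on line AS with AC:CS = 5:3 ⇒ C = (15/8, 5/2)
2. U lies on line EA with EU:UA = 3:(-5) ⇒ U = (5/2, 0)
3. D is where the line through E parallel to XU meets line CS ⇒ D = (3/13, 4/13)
2·[XAE] = 1, 2·[ADX] = 3/13
[XAE]:[ADX] = 1:3/13 = 13/3

[XAE]:[ADX] = 13/3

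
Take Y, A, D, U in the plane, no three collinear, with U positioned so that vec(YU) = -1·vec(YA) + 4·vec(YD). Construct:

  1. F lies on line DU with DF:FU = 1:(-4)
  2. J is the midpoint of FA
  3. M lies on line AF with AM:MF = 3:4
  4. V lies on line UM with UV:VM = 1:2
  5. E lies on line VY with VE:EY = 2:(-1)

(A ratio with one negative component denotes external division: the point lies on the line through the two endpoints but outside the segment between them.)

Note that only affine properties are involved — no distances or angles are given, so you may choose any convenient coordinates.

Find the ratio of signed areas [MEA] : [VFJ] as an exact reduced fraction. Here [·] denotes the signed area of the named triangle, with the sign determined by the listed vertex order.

Assign Y = (0, 0), A = (1, 0), D = (0, 1), U = (-1, 4) — the answer is frame-independent, so this choice is without loss of generality.
1. F lies on line DU with DF:FU = 1:(-4) ⇒ F = (1/3, 0)
2. J is the midpoint of FA ⇒ J = (2/3, 0)
3. M lies on line AF with AM:MF = 3:4 ⇒ M = (5/7, 0)
4. V lies on line UM with UV:VM = 1:2 ⇒ V = (-3/7, 8/3)
5. E lies on line VY with VE:EY = 2:(-1) ⇒ E = (3/7, -8/3)
2·[MEA] = 16/21, 2·[VFJ] = 8/9
[MEA]:[VFJ] = 16/21:8/9 = 6/7

[MEA]:[VFJ] = 6/7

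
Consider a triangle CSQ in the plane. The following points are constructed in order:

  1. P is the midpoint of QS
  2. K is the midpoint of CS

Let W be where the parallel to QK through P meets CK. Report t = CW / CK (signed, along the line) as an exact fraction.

t = 3/2

Work in coordinates with C = (0, 0), S = (1, 0), Q = (0, 1).
1. P is the midpoint of QS ⇒ P = (1/2, 1/2)
2. K is the midpoint of CS ⇒ K = (1/2, 0)
through P parallel to QK: direction (1/2, -1); meets CK at W = (3/4, 0)
W = C + t·(K−C) with t = 3/2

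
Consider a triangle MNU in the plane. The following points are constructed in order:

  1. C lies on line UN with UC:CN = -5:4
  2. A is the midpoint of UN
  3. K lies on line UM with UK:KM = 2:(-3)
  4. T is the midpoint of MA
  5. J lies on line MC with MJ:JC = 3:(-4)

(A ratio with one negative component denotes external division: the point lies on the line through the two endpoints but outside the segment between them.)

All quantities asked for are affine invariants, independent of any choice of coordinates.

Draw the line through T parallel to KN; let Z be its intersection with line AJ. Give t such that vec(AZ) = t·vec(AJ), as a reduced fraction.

t = 1/35

Choose coordinates M = (0, 0), N = (1, 0), U = (0, 1).
1. C lies on line UN with UC:CN = -5:4 ⇒ C = (5, -4)
2. A is the midpoint of UN ⇒ A = (1/2, 1/2)
3. K lies on line UM with UK:KM = 2:(-3) ⇒ K = (0, 3)
4. T is the midpoint of MA ⇒ T = (1/4, 1/4)
5. J lies on line MC with MJ:JC = 3:(-4) ⇒ J = (-15, 12)
through T parallel to KN: direction (1, -3); meets AJ at Z = (2/35, 29/35)
Z = A + t·(J−A) with t = 1/35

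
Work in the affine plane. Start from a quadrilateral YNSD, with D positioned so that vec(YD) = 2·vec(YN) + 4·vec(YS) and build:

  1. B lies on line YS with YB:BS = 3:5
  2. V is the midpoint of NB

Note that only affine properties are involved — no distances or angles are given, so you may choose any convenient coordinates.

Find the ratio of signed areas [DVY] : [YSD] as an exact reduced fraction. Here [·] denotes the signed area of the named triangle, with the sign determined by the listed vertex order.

[DVY]:[YSD] = 13/16

Set Y = (0, 0), N = (1, 0), S = (0, 1), D = (2, 4); any affine frame gives the same invariant.
1. B lies on line YS with YB:BS = 3:5 ⇒ B = (0, 3/8)
2. V is the midpoint of NB ⇒ V = (1/2, 3/16)
2·[DVY] = -13/8, 2·[YSD] = -2
[DVY]:[YSD] = -13/8:-2 = 13/16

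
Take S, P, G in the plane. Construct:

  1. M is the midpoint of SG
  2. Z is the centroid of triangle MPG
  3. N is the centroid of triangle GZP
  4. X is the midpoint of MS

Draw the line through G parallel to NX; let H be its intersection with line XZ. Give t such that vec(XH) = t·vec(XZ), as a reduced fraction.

t = 12

Work in coordinates with S = (0, 0), P = (1, 0), G = (0, 1).
1. M is the midpoint of SG ⇒ M = (0, 1/2)
2. Z is the centroid of triangle MPG ⇒ Z = (1/3, 1/2)
3. N is the centroid of triangle GZP ⇒ N = (4/9, 1/2)
4. X is the midpoint of MS ⇒ X = (0, 1/4)
through G parallel to NX: direction (-4/9, -1/4); meets XZ at H = (4, 13/4)
H = X + t·(Z−X) with t = 12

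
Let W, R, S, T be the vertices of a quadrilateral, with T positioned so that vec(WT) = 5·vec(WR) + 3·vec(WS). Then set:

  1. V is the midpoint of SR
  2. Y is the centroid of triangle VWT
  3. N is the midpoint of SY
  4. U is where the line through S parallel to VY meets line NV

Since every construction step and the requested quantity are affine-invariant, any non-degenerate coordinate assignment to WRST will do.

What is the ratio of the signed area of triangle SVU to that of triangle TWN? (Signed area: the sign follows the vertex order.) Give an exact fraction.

Set W = (0, 0), R = (1, 0), S = (0, 1), T = (5, 3); any affine frame gives the same invariant.
1. V is the midpoint of SR ⇒ V = (1/2, 1/2)
2. Y is the centroid of triangle VWT ⇒ Y = (11/6, 7/6)
3. N is the midpoint of SY ⇒ N = (11/12, 13/12)
4. U is where the line through S parallel to VY meets line NV ⇒ U = (4/3, 5/3)
2·[SVU] = 1, 2·[TWN] = -8/3
[SVU]:[TWN] = 1:-8/3 = -3/8

[SVU]:[TWN] = -3/8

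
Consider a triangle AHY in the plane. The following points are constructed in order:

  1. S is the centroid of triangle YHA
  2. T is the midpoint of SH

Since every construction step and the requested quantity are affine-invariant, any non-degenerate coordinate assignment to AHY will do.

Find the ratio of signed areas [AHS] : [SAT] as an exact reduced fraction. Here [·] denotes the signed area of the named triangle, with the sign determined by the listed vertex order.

Choose coordinates A = (0, 0), H = (1, 0), Y = (0, 1).
1. S is the centroid of triangle YHA ⇒ S = (1/3, 1/3)
2. T is the midpoint of SH ⇒ T = (2/3, 1/6)
2·[AHS] = 1/3, 2·[SAT] = 1/6
[AHS]:[SAT] = 1/3:1/6 = 2

[AHS]:[SAT] = 2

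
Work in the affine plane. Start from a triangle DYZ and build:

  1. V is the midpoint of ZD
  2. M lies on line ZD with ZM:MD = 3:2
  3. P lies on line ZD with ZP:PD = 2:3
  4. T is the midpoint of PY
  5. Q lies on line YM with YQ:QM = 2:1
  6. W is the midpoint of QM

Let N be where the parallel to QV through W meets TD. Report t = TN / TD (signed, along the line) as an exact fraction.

t = 4/13

Set D = (0, 0), Y = (1, 0), Z = (0, 1); any affine frame gives the same invariant.
1. V is the midpoint of ZD ⇒ V = (0, 1/2)
2. M lies on line ZD with ZM:MD = 3:2 ⇒ M = (0, 2/5)
3. P lies on line ZD with ZP:PD = 2:3 ⇒ P = (0, 3/5)
4. T is the midpoint of PY ⇒ T = (1/2, 3/10)
5. Q lies on line YM with YQ:QM = 2:1 ⇒ Q = (1/3, 4/15)
6. W is the midpoint of QM ⇒ W = (1/6, 1/3)
through W parallel to QV: direction (-1/3, 7/30); meets TD at N = (9/26, 27/130)
N = T + t·(D−T) with t = 4/13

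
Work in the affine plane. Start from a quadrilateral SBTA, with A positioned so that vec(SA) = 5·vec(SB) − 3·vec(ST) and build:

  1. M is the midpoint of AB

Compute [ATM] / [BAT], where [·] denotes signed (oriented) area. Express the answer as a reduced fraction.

[ATM]:[BAT] = 1/2

Work in coordinates with S = (0, 0), B = (1, 0), T = (0, 1), A = (5, -3).
1. M is the midpoint of AB ⇒ M = (3, -3/2)
2·[ATM] = 1/2, 2·[BAT] = 1
[ATM]:[BAT] = 1/2:1 = 1/2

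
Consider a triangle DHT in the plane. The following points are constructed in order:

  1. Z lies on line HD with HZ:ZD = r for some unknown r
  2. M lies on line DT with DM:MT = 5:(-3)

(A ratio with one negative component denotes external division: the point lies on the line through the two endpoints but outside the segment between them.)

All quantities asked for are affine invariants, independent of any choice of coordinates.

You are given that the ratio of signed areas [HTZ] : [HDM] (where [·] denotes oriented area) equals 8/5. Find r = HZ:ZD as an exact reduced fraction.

r = -4/5

Assign D = (0, 0), H = (1, 0), T = (0, 1) — the answer is frame-independent, so this choice is without loss of generality.
1. With HZ:ZD = r, write λ = r/(r+1) so Z = H + λ·(D−H); Z is affine-linear in λ
2. M lies on line DT with DM:MT = 5:(-3) ⇒ M = (0, 5/2)
Every point depending on Z is an affine combination of Z and λ-independent points, so each such coordinate is linear in λ; the λ² term in each signed area is a multiple of (D−H)×(D−H) = 0, so 2·[HTZ] and 2·[HDM] are each linear in λ. Evaluating at λ=0 and λ=1:
  2·[HTZ] = λ,   2·[HDM] = -5/2
So [HTZ]:[HDM] = (λ) / (-5/2). Setting this equal to 8/5:
  λ = 8/5·(-5/2)  ⇒  λ = -4
Then r = λ/(1−λ) = (-4)/(5) = -4/5. Check: with r = -4/5, Z = (5, 0) and [HTZ]:[HDM] = 8/5 as required.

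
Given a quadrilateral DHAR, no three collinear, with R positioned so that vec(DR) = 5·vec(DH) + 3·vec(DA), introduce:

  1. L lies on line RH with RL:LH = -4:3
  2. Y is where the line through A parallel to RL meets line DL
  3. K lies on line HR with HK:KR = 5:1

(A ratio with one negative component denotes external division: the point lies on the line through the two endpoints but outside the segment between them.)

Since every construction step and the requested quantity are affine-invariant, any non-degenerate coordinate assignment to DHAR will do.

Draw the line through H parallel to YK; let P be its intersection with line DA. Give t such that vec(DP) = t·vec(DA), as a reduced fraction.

t = -57/62

Choose coordinates D = (0, 0), H = (1, 0), A = (0, 1), R = (5, 3).
1. L lies on line RH with RL:LH = -4:3 ⇒ L = (-11, -9)
2. Y is where the line through A parallel to RL meets line DL ⇒ Y = (44/3, 12)
3. K lies on line HR with HK:KR = 5:1 ⇒ K = (13/3, 5/2)
through H parallel to YK: direction (-31/3, -19/2); meets DA at P = (0, -57/62)
P = D + t·(A−D) with t = -57/62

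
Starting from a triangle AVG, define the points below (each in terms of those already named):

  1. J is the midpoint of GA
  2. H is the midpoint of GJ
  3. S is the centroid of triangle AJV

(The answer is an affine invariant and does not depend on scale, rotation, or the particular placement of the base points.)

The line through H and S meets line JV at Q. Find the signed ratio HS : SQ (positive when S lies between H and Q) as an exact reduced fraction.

Choose coordinates A = (0, 0), V = (1, 0), G = (0, 1).
1. J is the midpoint of GA ⇒ J = (0, 1/2)
2. H is the midpoint of GJ ⇒ H = (0, 3/4)
3. S is the centroid of triangle AJV ⇒ S = (1/3, 1/6)
line HS meets JV at Q = (1/5, 2/5)
S = H + t·(Q−H) with t = 5/3, so HS:SQ = 5/3:-2/3

HS:SQ = -5/2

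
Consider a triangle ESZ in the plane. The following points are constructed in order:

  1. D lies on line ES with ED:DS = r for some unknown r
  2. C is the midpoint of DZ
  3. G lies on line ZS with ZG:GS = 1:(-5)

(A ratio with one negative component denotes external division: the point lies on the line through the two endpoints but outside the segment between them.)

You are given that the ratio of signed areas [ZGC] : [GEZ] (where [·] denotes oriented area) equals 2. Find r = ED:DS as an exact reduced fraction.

Assign E = (0, 0), S = (1, 0), Z = (0, 1) — the answer is frame-independent, so this choice is without loss of generality.
1. With ED:DS = r, write λ = r/(r+1) so D = E + λ·(S−E); D is affine-linear in λ
2. C is the midpoint of DZ ⇒ C is an affine combination of earlier points and hence also affine-linear in λ
3. G lies on line ZS with ZG:GS = 1:(-5) ⇒ G = (-1/4, 5/4)
Every point depending on D is an affine combination of D and λ-independent points, so each such coordinate is linear in λ; the λ² term in each signed area is a multiple of (S−E)×(S−E) = 0, so 2·[ZGC] and 2·[GEZ] are each linear in λ. Evaluating at λ=0 and λ=1:
  2·[ZGC] = -1/8·λ + 1/8,   2·[GEZ] = 1/4
So [ZGC]:[GEZ] = (-1/8·λ + 1/8) / (1/4). Setting this equal to 2:
  -1/8·λ + 1/8 = 2·(1/4)  ⇒  λ = -3
Then r = λ/(1−λ) = (-3)/(4) = -3/4. Check: with r = -3/4, D = (-3, 0) and [ZGC]:[GEZ] = 2 as required.

r = -3/4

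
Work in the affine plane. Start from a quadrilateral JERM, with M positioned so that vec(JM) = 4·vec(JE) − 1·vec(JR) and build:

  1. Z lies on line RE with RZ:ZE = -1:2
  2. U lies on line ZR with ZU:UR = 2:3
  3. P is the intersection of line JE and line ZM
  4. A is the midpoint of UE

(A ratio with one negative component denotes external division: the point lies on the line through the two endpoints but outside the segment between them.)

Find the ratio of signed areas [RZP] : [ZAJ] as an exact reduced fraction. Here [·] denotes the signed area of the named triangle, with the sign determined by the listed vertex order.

Choose coordinates J = (0, 0), E = (1, 0), R = (0, 1), M = (4, -1).
1. Z lies on line RE with RZ:ZE = -1:2 ⇒ Z = (-1, 2)
2. U lies on line ZR with ZU:UR = 2:3 ⇒ U = (-3/5, 8/5)
3. P is the intersection of line JE and line ZM ⇒ P = (7/3, 0)
4. A is the midpoint of UE ⇒ A = (1/5, 4/5)
2·[RZP] = -4/3, 2·[ZAJ] = -6/5
[RZP]:[ZAJ] = -4/3:-6/5 = 10/9

[RZP]:[ZAJ] = 10/9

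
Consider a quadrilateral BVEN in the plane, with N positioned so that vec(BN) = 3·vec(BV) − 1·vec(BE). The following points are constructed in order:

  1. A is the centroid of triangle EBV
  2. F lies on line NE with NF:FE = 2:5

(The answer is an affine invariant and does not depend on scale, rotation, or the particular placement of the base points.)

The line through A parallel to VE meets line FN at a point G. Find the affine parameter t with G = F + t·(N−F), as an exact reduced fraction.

t = -11/3

Assign B = (0, 0), V = (1, 0), E = (0, 1), N = (3, -1) — the answer is frame-independent, so this choice is without loss of generality.
1. A is the centroid of triangle EBV ⇒ A = (1/3, 1/3)
2. F lies on line NE with NF:FE = 2:5 ⇒ F = (15/7, -3/7)
through A parallel to VE: direction (-1, 1); meets FN at G = (-1, 5/3)
G = F + t·(N−F) with t = -11/3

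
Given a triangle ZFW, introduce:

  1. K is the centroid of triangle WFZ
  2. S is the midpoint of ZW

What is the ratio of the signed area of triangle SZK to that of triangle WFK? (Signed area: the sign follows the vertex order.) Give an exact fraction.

[SZK]:[WFK] = -1/2

Set Z = (0, 0), F = (1, 0), W = (0, 1); any affine frame gives the same invariant.
1. K is the centroid of triangle WFZ ⇒ K = (1/3, 1/3)
2. S is the midpoint of ZW ⇒ S = (0, 1/2)
2·[SZK] = 1/6, 2·[WFK] = -1/3
[SZK]:[WFK] = 1/6:-1/3 = -1/2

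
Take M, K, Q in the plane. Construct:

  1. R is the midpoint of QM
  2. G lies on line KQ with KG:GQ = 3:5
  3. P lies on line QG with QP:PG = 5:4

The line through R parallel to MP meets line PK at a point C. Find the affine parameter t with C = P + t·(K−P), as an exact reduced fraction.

Set M = (0, 0), K = (1, 0), Q = (0, 1); any affine frame gives the same invariant.
1. R is the midpoint of QM ⇒ R = (0, 1/2)
2. G lies on line KQ with KG:GQ = 3:5 ⇒ G = (5/8, 3/8)
3. P lies on line QG with QP:PG = 5:4 ⇒ P = (25/72, 47/72)
through R parallel to MP: direction (25/72, 47/72); meets PK at C = (25/144, 119/144)
C = P + t·(K−P) with t = -25/94

t = -25/94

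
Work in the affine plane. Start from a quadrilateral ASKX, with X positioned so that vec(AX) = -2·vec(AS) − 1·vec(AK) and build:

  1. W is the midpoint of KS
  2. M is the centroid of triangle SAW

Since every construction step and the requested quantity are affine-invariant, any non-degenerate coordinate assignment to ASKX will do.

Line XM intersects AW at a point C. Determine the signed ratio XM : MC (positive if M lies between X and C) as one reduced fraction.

XM:MC = -4

Work in coordinates with A = (0, 0), S = (1, 0), K = (0, 1), X = (-2, -1).
1. W is the midpoint of KS ⇒ W = (1/2, 1/2)
2. M is the centroid of triangle SAW ⇒ M = (1/2, 1/6)
line XM meets AW at C = (-1/8, -1/8)
M = X + t·(C−X) with t = 4/3, so XM:MC = 4/3:-1/3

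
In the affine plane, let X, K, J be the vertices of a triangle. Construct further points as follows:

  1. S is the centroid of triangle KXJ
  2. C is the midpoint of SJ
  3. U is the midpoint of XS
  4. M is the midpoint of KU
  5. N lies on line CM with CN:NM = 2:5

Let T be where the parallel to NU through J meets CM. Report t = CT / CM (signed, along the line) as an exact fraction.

Work in coordinates with X = (0, 0), K = (1, 0), J = (0, 1).
1. S is the centroid of triangle KXJ ⇒ S = (1/3, 1/3)
2. C is the midpoint of SJ ⇒ C = (1/6, 2/3)
3. U is the midpoint of XS ⇒ U = (1/6, 1/6)
4. M is the midpoint of KU ⇒ M = (7/12, 1/12)
5. N lies on line CM with CN:NM = 2:5 ⇒ N = (2/7, 1/2)
through J parallel to NU: direction (-5/42, -1/3); meets CM at T = (-1/42, 14/15)
T = C + t·(M−C) with t = -16/35

t = -16/35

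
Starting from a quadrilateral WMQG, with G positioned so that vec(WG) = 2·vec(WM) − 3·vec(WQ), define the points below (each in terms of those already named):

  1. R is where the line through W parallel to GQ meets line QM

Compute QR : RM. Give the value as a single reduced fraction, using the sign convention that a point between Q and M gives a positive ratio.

QR:RM = -1/2

Work in coordinates with W = (0, 0), M = (1, 0), Q = (0, 1), G = (2, -3).
1. R is where the line through W parallel to GQ meets line QM ⇒ R = (-1, 2)
R = Q + t·(M−Q) with t = -1, so QR:RM = t:(1−t) = -1:2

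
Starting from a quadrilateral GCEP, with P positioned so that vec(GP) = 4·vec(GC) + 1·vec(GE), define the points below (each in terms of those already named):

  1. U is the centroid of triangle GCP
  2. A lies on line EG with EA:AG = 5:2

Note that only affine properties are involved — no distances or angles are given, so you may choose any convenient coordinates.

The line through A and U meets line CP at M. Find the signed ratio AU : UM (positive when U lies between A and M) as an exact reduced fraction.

AU:UM = 32/7

Assign G = (0, 0), C = (1, 0), E = (0, 1), P = (4, 1) — the answer is frame-independent, so this choice is without loss of generality.
1. U is the centroid of triangle GCP ⇒ U = (5/3, 1/3)
2. A lies on line EG with EA:AG = 5:2 ⇒ A = (0, 2/7)
line AU meets CP at M = (65/32, 11/32)
U = A + t·(M−A) with t = 32/39, so AU:UM = 32/39:7/39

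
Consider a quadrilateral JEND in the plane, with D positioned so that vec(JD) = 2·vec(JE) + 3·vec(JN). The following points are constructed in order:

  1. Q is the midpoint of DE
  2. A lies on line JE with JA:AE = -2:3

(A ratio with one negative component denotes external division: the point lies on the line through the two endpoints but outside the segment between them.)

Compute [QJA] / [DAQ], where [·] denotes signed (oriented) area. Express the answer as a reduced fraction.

Set J = (0, 0), E = (1, 0), N = (0, 1), D = (2, 3); any affine frame gives the same invariant.
1. Q is the midpoint of DE ⇒ Q = (3/2, 3/2)
2. A lies on line JE with JA:AE = -2:3 ⇒ A = (-2, 0)
2·[QJA] = -3, 2·[DAQ] = 9/2
[QJA]:[DAQ] = -3:9/2 = -2/3

[QJA]:[DAQ] = -2/3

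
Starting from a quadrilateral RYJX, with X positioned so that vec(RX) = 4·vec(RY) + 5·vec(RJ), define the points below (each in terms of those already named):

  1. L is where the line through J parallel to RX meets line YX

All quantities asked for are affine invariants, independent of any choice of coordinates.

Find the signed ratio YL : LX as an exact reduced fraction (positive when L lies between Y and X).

Assign R = (0, 0), Y = (1, 0), J = (0, 1), X = (4, 5) — the answer is frame-independent, so this choice is without loss of generality.
1. L is where the line through J parallel to RX meets line YX ⇒ L = (32/5, 9)
L = Y + t·(X−Y) with t = 9/5, so YL:LX = t:(1−t) = 9/5:-4/5

YL:LX = -9/4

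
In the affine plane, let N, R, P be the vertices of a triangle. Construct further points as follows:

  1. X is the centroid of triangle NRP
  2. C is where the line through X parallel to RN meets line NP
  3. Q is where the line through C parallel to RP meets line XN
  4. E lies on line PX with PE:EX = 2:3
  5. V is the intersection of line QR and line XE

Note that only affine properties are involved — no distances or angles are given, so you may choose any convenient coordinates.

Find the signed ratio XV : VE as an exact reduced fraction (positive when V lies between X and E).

Assign N = (0, 0), R = (1, 0), P = (0, 1) — the answer is frame-independent, so this choice is without loss of generality.
1. X is the centroid of triangle NRP ⇒ X = (1/3, 1/3)
2. C is where the line through X parallel to RN meets line NP ⇒ C = (0, 1/3)
3. Q is where the line through C parallel to RP meets line XN ⇒ Q = (1/6, 1/6)
4. E lies on line PX with PE:EX = 2:3 ⇒ E = (2/15, 11/15)
5. V is the intersection of line QR and line XE ⇒ V = (4/9, 1/9)
V = X + t·(E−X) with t = -5/9, so XV:VE = t:(1−t) = -5/9:14/9

XV:VE = -5/14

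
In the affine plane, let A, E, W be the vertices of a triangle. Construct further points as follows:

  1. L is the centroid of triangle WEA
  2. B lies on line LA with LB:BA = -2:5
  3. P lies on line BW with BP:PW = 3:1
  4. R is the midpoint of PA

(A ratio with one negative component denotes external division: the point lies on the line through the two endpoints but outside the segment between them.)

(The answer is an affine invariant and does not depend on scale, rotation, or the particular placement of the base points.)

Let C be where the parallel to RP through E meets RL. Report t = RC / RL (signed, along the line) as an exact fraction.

Assign A = (0, 0), E = (1, 0), W = (0, 1) — the answer is frame-independent, so this choice is without loss of generality.
1. L is the centroid of triangle WEA ⇒ L = (1/3, 1/3)
2. B lies on line LA with LB:BA = -2:5 ⇒ B = (5/9, 5/9)
3. P lies on line BW with BP:PW = 3:1 ⇒ P = (5/36, 8/9)
4. R is the midpoint of PA ⇒ R = (5/72, 4/9)
through E parallel to RP: direction (5/72, 4/9); meets RL at C = (653/648, 4/81)
C = R + t·(L−R) with t = 32/9

t = 32/9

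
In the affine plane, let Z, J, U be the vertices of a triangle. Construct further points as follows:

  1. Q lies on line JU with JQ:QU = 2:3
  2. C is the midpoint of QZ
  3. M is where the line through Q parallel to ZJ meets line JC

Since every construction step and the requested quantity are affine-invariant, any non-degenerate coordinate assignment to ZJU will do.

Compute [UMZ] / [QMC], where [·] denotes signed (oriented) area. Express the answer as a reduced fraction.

Set Z = (0, 0), J = (1, 0), U = (0, 1); any affine frame gives the same invariant.
1. Q lies on line JU with JQ:QU = 2:3 ⇒ Q = (3/5, 2/5)
2. C is the midpoint of QZ ⇒ C = (3/10, 1/5)
3. M is where the line through Q parallel to ZJ meets line JC ⇒ M = (-2/5, 2/5)
2·[UMZ] = 2/5, 2·[QMC] = 1/5
[UMZ]:[QMC] = 2/5:1/5 = 2

[UMZ]:[QMC] = 2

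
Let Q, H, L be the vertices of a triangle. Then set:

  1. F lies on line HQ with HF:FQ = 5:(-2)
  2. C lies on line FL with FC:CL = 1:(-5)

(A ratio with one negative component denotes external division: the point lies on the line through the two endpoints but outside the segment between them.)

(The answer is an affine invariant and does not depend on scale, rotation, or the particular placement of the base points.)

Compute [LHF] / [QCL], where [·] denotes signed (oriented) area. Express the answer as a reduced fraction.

[LHF]:[QCL] = 2

Set Q = (0, 0), H = (1, 0), L = (0, 1); any affine frame gives the same invariant.
1. F lies on line HQ with HF:FQ = 5:(-2) ⇒ F = (-2/3, 0)
2. C lies on line FL with FC:CL = 1:(-5) ⇒ C = (-5/6, -1/4)
2·[LHF] = -5/3, 2·[QCL] = -5/6
[LHF]:[QCL] = -5/3:-5/6 = 2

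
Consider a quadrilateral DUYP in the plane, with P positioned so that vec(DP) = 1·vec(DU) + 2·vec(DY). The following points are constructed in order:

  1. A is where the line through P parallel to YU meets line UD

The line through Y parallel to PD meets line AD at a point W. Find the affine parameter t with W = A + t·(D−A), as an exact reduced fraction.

Set D = (0, 0), U = (1, 0), Y = (0, 1), P = (1, 2); any affine frame gives the same invariant.
1. A is where the line through P parallel to YU meets line UD ⇒ A = (3, 0)
through Y parallel to PD: direction (-1, -2); meets AD at W = (-1/2, 0)
W = A + t·(D−A) with t = 7/6

t = 7/6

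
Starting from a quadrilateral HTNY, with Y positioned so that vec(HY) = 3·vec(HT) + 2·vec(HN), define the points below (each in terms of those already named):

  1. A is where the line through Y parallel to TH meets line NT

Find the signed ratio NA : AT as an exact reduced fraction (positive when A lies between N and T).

Set H = (0, 0), T = (1, 0), N = (0, 1), Y = (3, 2); any affine frame gives the same invariant.
1. A is where the line through Y parallel to TH meets line NT ⇒ A = (-1, 2)
A = N + t·(T−N) with t = -1, so NA:AT = t:(1−t) = -1:2

NA:AT = -1/2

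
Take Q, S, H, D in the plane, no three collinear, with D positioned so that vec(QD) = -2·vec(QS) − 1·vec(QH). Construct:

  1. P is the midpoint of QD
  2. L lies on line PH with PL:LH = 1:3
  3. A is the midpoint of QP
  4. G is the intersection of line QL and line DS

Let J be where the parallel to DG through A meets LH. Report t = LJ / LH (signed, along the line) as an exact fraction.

Work in coordinates with Q = (0, 0), S = (1, 0), H = (0, 1), D = (-2, -1).
1. P is the midpoint of QD ⇒ P = (-1, -1/2)
2. L lies on line PH with PL:LH = 1:3 ⇒ L = (-3/4, -1/8)
3. A is the midpoint of QP ⇒ A = (-1/2, -1/4)
4. G is the intersection of line QL and line DS ⇒ G = (2, 1/3)
through A parallel to DG: direction (4, 4/3); meets LH at J = (-13/14, -11/28)
J = L + t·(H−L) with t = -5/21

t = -5/21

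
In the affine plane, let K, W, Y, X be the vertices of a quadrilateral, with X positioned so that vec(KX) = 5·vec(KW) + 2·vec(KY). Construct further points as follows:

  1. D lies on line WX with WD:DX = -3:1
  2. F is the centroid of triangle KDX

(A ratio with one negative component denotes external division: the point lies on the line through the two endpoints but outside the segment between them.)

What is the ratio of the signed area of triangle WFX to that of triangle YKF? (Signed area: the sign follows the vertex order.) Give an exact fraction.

[WFX]:[YKF] = -1/6

Set K = (0, 0), W = (1, 0), Y = (0, 1), X = (5, 2); any affine frame gives the same invariant.
1. D lies on line WX with WD:DX = -3:1 ⇒ D = (7, 3)
2. F is the centroid of triangle KDX ⇒ F = (4, 5/3)
2·[WFX] = -2/3, 2·[YKF] = 4
[WFX]:[YKF] = -2/3:4 = -1/6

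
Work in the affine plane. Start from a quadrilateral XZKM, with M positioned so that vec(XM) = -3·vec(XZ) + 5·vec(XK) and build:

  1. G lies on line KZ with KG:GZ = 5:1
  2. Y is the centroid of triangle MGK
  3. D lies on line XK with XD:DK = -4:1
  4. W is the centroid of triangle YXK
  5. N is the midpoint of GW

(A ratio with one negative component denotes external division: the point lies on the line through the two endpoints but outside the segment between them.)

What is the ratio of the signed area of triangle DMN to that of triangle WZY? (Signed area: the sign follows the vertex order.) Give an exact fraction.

[DMN]:[WZY] = 184/129

Assign X = (0, 0), Z = (1, 0), K = (0, 1), M = (-3, 5) — the answer is frame-independent, so this choice is without loss of generality.
1. G lies on line KZ with KG:GZ = 5:1 ⇒ G = (5/6, 1/6)
2. Y is the centroid of triangle MGK ⇒ Y = (-13/18, 37/18)
3. D lies on line XK with XD:DK = -4:1 ⇒ D = (0, 4/3)
4. W is the centroid of triangle YXK ⇒ W = (-13/54, 55/54)
5. N is the midpoint of GW ⇒ N = (8/27, 16/27)
2·[DMN] = 92/81, 2·[WZY] = 43/54
[DMN]:[WZY] = 92/81:43/54 = 184/129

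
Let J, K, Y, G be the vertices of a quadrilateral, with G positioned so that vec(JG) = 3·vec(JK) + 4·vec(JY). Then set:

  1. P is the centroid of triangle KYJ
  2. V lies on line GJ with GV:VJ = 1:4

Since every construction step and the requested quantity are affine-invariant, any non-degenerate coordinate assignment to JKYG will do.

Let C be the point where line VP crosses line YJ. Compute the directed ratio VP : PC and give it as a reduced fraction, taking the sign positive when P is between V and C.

VP:PC = 31/5

Choose coordinates J = (0, 0), K = (1, 0), Y = (0, 1), G = (3, 4).
1. P is the centroid of triangle KYJ ⇒ P = (1/3, 1/3)
2. V lies on line GJ with GV:VJ = 1:4 ⇒ V = (12/5, 16/5)
line VP meets YJ at C = (0, -4/31)
P = V + t·(C−V) with t = 31/36, so VP:PC = 31/36:5/36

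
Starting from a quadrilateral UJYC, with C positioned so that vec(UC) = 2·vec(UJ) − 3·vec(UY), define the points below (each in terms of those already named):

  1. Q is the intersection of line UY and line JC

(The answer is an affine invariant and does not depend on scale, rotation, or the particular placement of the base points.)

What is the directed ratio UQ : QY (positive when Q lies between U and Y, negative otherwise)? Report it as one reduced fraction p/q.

UQ:QY = -3/2

Work in coordinates with U = (0, 0), J = (1, 0), Y = (0, 1), C = (2, -3).
1. Q is the intersection of line UY and line JC ⇒ Q = (0, 3)
Q = U + t·(Y−U) with t = 3, so UQ:QY = t:(1−t) = 3:-2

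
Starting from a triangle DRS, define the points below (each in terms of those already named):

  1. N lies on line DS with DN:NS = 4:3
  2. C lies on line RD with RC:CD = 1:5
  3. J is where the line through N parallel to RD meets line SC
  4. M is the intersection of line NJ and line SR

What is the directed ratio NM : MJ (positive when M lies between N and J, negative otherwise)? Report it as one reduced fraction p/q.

NM:MJ = -6

Choose coordinates D = (0, 0), R = (1, 0), S = (0, 1).
1. N lies on line DS with DN:NS = 4:3 ⇒ N = (0, 4/7)
2. C lies on line RD with RC:CD = 1:5 ⇒ C = (5/6, 0)
3. J is where the line through N parallel to RD meets line SC ⇒ J = (5/14, 4/7)
4. M is the intersection of line NJ and line SR ⇒ M = (3/7, 4/7)
M = N + t·(J−N) with t = 6/5, so NM:MJ = t:(1−t) = 6/5:-1/5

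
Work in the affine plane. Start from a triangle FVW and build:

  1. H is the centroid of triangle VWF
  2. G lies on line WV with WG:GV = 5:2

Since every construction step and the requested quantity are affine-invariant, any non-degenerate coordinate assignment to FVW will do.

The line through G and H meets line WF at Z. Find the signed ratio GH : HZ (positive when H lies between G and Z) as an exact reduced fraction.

Choose coordinates F = (0, 0), V = (1, 0), W = (0, 1).
1. H is the centroid of triangle VWF ⇒ H = (1/3, 1/3)
2. G lies on line WV with WG:GV = 5:2 ⇒ G = (5/7, 2/7)
line GH meets WF at Z = (0, 3/8)
H = G + t·(Z−G) with t = 8/15, so GH:HZ = 8/15:7/15

GH:HZ = 8/7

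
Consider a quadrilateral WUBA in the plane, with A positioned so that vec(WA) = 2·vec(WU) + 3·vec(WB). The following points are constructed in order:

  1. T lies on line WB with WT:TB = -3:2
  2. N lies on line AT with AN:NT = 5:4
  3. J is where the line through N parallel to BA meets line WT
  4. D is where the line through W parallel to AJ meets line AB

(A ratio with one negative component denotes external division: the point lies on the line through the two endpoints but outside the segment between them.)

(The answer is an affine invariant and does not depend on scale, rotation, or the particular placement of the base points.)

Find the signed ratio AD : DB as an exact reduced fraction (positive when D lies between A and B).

AD:DB = -19/9

Work in coordinates with W = (0, 0), U = (1, 0), B = (0, 1), A = (2, 3).
1. T lies on line WB with WT:TB = -3:2 ⇒ T = (0, 3)
2. N lies on line AT with AN:NT = 5:4 ⇒ N = (8/9, 3)
3. J is where the line through N parallel to BA meets line WT ⇒ J = (0, 19/9)
4. D is where the line through W parallel to AJ meets line AB ⇒ D = (-9/5, -4/5)
D = A + t·(B−A) with t = 19/10, so AD:DB = t:(1−t) = 19/10:-9/10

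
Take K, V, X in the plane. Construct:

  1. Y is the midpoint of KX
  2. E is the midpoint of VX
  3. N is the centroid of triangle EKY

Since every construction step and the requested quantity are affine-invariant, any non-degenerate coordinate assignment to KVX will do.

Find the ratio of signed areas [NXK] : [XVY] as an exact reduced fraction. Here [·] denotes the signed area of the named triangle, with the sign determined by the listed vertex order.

Assign K = (0, 0), V = (1, 0), X = (0, 1) — the answer is frame-independent, so this choice is without loss of generality.
1. Y is the midpoint of KX ⇒ Y = (0, 1/2)
2. E is the midpoint of VX ⇒ E = (1/2, 1/2)
3. N is the centroid of triangle EKY ⇒ N = (1/6, 1/3)
2·[NXK] = 1/6, 2·[XVY] = -1/2
[NXK]:[XVY] = 1/6:-1/2 = -1/3

[NXK]:[XVY] = -1/3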